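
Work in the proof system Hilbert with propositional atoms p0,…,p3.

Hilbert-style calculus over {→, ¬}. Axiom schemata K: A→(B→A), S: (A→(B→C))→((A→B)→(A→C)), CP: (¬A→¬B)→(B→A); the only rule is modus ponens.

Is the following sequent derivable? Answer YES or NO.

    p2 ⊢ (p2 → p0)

Truth-table refutation:
  v=0000: Γ:[p2=F] Δ:[(p2 → p0)=T] refutes=False
  v=0001: Γ:[p2=F] Δ:[(p2 → p0)=T] refutes=False
  v=0010: Γ:[p2=T] Δ:[(p2 → p0)=F] refutes=True  ← countermodel

Result: NO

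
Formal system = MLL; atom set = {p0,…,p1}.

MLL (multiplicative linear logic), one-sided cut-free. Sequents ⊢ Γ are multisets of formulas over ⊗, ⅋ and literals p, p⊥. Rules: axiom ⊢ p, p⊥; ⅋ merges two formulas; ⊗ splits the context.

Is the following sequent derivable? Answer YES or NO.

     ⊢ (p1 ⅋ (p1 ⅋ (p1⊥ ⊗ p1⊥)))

Derivation (root first):
[⅋]  ⊢ (p1 ⅋ (p1 ⅋ (p1⊥ ⊗ p1⊥)))
  [⅋]  ⊢ p1, (p1 ⅋ (p1⊥ ⊗ p1⊥))
    [⊗]  ⊢ p1, p1, (p1⊥ ⊗ p1⊥)
      [Ax]  ⊢ p1, p1⊥
      [Ax]  ⊢ p1, p1⊥

Result: YES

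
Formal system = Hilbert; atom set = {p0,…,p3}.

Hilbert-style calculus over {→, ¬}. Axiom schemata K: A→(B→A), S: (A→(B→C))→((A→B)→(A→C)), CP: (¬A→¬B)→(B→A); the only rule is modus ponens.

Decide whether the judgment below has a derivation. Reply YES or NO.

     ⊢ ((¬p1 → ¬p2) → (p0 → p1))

Enumerate valuations to refute Γ ⊢ Δ:
  v=0000: Γ:[] Δ:[((¬p1 → ¬p2) → (p0 → p1))=T] refutes=False
  v=0001: Γ:[] Δ:[((¬p1 → ¬p2) → (p0 → p1))=T] refutes=False
  v=0010: Γ:[] Δ:[((¬p1 → ¬p2) → (p0 → p1))=T] refutes=False
  v=0011: Γ:[] Δ:[((¬p1 → ¬p2) → (p0 → p1))=T] refutes=False
  v=0100: Γ:[] Δ:[((¬p1 → ¬p2) → (p0 → p1))=T] refutes=False
  v=0101: Γ:[] Δ:[((¬p1 → ¬p2) → (p0 → p1))=T] refutes=False
  v=0110: Γ:[] Δ:[((¬p1 → ¬p2) → (p0 → p1))=T] refutes=False
  v=0111: Γ:[] Δ:[((¬p1 → ¬p2) → (p0 → p1))=T] refutes=False
  v=1000: Γ:[] Δ:[((¬p1 → ¬p2) → (p0 → p1))=F] refutes=True  ← countermodel

Result: NO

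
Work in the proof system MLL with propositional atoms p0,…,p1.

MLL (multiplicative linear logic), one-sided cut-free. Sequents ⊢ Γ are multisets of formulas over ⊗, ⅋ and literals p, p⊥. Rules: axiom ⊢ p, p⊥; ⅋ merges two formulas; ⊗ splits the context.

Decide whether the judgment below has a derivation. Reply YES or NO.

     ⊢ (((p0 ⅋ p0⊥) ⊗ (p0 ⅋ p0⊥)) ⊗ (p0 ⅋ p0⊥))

Proof tree:
[⊗]  ⊢ (((p0 ⅋ p0⊥) ⊗ (p0 ⅋ p0⊥)) ⊗ (p0 ⅋ p0⊥))
  [⊗]  ⊢ ((p0 ⅋ p0⊥) ⊗ (p0 ⅋ p0⊥))
    [⅋]  ⊢ (p0 ⅋ p0⊥)
      [Ax]  ⊢ p0, p0⊥
    [⅋]  ⊢ (p0 ⅋ p0⊥)
      [Ax]  ⊢ p0, p0⊥
  [⅋]  ⊢ (p0 ⅋ p0⊥)
    [Ax]  ⊢ p0, p0⊥

Result: YES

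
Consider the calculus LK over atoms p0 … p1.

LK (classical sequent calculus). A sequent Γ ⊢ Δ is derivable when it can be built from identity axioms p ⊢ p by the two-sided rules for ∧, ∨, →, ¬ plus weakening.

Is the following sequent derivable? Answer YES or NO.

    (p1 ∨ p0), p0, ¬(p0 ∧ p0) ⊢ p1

Derivation (root first):
[¬L] (p1 ∨ p0), p0, ¬(p0 ∧ p0) ⊢ p1
  [∧R] (p1 ∨ p0), p0 ⊢ p1, (p0 ∧ p0)
    [Ax] p0 ⊢ p0
    [∨L] (p1 ∨ p0) ⊢ p1, p0
      [Ax] p1 ⊢ p1
      [Ax] p0 ⊢ p0

Result: YES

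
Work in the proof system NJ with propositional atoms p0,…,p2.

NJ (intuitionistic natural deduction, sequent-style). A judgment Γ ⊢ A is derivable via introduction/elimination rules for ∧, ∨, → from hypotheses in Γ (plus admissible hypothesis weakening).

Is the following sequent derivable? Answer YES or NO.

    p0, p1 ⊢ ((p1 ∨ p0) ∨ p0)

Derivation (root first):
[∨I₁] p0, p1 ⊢ ((p1 ∨ p0) ∨ p0)
  [∨I₂] p0, p1 ⊢ (p1 ∨ p0)
    [Wk] p0, p1 ⊢ p0
      [Ax] p0 ⊢ p0

Result: YES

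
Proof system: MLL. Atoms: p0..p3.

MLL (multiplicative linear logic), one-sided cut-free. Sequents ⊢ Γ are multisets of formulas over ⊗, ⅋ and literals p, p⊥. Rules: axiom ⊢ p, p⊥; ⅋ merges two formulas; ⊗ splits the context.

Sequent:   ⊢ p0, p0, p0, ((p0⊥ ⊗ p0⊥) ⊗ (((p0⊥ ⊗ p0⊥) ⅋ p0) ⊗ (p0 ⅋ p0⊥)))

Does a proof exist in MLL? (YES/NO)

Proof tree:
[⊗]  ⊢ p0, p0, p0, ((p0⊥ ⊗ p0⊥) ⊗ (((p0⊥ ⊗ p0⊥) ⅋ p0) ⊗ (p0 ⅋ p0⊥)))
  [⊗]  ⊢ p0, p0, (p0⊥ ⊗ p0⊥)
    [Ax]  ⊢ p0, p0⊥
    [Ax]  ⊢ p0, p0⊥
  [⊗]  ⊢ p0, (((p0⊥ ⊗ p0⊥) ⅋ p0) ⊗ (p0 ⅋ p0⊥))
    [⅋]  ⊢ p0, ((p0⊥ ⊗ p0⊥) ⅋ p0)
      [⊗]  ⊢ p0, p0, (p0⊥ ⊗ p0⊥)
        [Ax]  ⊢ p0, p0⊥
        [Ax]  ⊢ p0, p0⊥
    [⅋]  ⊢ (p0 ⅋ p0⊥)
      [Ax]  ⊢ p0, p0⊥

Result: YES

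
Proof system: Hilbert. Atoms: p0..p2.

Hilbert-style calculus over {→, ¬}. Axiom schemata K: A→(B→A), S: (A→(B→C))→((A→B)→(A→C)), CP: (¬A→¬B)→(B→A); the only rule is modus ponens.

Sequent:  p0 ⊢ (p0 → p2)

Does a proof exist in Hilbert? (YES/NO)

Enumerate valuations to refute Γ ⊢ Δ:
  v=000: Γ:[p0=F] Δ:[(p0 → p2)=T] refutes=False
  v=001: Γ:[p0=F] Δ:[(p0 → p2)=T] refutes=False
  v=010: Γ:[p0=F] Δ:[(p0 → p2)=T] refutes=False
  v=011: Γ:[p0=F] Δ:[(p0 → p2)=T] refutes=False
  v=100: Γ:[p0=T] Δ:[(p0 → p2)=F] refutes=True  ← countermodel

Result: NO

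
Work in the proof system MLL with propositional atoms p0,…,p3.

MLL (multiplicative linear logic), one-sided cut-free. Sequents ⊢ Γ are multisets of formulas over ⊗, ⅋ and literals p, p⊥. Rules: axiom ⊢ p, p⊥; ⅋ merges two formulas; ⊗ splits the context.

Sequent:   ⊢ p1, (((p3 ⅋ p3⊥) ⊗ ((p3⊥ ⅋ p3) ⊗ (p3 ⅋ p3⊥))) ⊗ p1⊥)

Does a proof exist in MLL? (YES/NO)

Proof tree:
[⊗]  ⊢ p1, (((p3 ⅋ p3⊥) ⊗ ((p3⊥ ⅋ p3) ⊗ (p3 ⅋ p3⊥))) ⊗ p1⊥)
  [⊗]  ⊢ ((p3 ⅋ p3⊥) ⊗ ((p3⊥ ⅋ p3) ⊗ (p3 ⅋ p3⊥)))
    [⅋]  ⊢ (p3 ⅋ p3⊥)
      [Ax]  ⊢ p3, p3⊥
    [⊗]  ⊢ ((p3⊥ ⅋ p3) ⊗ (p3 ⅋ p3⊥))
      [⅋]  ⊢ (p3⊥ ⅋ p3)
        [Ax]  ⊢ p3, p3⊥
      [⅋]  ⊢ (p3 ⅋ p3⊥)
        [Ax]  ⊢ p3, p3⊥
  [Ax]  ⊢ p1, p1⊥

Result: YES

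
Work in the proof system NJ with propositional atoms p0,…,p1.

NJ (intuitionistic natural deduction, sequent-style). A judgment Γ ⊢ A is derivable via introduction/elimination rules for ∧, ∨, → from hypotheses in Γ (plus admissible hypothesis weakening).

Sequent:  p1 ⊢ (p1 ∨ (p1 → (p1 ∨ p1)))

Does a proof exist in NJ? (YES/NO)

Derivation trace:
[Wk] p1 ⊢ (p1 ∨ (p1 → (p1 ∨ p1)))
  [∨I₂]  ⊢ (p1 ∨ (p1 → (p1 ∨ p1)))
    [→I]  ⊢ (p1 → (p1 ∨ p1))
      [∨I₁] p1 ⊢ (p1 ∨ p1)
        [Ax] p1 ⊢ p1

Result: YES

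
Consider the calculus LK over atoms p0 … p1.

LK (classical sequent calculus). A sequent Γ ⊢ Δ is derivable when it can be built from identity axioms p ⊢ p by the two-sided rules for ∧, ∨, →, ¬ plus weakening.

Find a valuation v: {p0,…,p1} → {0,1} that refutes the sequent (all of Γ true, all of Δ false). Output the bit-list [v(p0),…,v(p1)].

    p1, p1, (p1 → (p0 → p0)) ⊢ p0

Search for a countermodel by truth-table:
  v=00: Γ:[p1=F, p1=F, (p1 → (p0 → p0))=T] Δ:[p0=F] refutes=False
  v=01: Γ:[p1=T, p1=T, (p1 → (p0 → p0))=T] Δ:[p0=F] refutes=True  ← countermodel

Result: [0, 1]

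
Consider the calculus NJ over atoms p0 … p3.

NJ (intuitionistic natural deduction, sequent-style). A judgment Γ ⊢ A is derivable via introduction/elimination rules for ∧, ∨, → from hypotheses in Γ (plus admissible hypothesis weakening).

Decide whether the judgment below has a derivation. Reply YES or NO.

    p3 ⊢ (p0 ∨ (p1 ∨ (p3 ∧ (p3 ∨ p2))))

Proof tree:
[∨I₂] p3 ⊢ (p0 ∨ (p1 ∨ (p3 ∧ (p3 ∨ p2))))
  [∨I₂] p3 ⊢ (p1 ∨ (p3 ∧ (p3 ∨ p2)))
    [∧I] p3 ⊢ (p3 ∧ (p3 ∨ p2))
      [Ax] p3 ⊢ p3
      [∨I₁] p3 ⊢ (p3 ∨ p2)
        [Ax] p3 ⊢ p3

Result: YES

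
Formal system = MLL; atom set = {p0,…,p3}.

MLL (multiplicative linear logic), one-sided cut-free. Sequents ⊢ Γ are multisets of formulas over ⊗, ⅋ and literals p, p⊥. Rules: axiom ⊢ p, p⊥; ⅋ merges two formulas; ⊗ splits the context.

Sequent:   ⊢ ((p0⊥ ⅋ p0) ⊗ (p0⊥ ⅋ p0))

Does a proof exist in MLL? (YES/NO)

Derivation trace:
[⊗]  ⊢ ((p0⊥ ⅋ p0) ⊗ (p0⊥ ⅋ p0))
  [⅋]  ⊢ (p0⊥ ⅋ p0)
    [Ax]  ⊢ p0, p0⊥
  [⅋]  ⊢ (p0⊥ ⅋ p0)
    [Ax]  ⊢ p0, p0⊥

Result: YES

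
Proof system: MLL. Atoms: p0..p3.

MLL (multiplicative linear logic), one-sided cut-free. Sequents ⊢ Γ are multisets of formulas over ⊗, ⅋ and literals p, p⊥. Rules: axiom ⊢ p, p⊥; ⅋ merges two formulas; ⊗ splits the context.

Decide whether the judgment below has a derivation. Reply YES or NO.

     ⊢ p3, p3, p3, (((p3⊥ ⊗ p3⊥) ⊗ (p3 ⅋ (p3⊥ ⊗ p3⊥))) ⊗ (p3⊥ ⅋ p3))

Proof tree:
[⊗]  ⊢ p3, p3, p3, (((p3⊥ ⊗ p3⊥) ⊗ (p3 ⅋ (p3⊥ ⊗ p3⊥))) ⊗ (p3⊥ ⅋ p3))
  [⊗]  ⊢ p3, p3, p3, ((p3⊥ ⊗ p3⊥) ⊗ (p3 ⅋ (p3⊥ ⊗ p3⊥)))
    [⊗]  ⊢ p3, p3, (p3⊥ ⊗ p3⊥)
      [Ax]  ⊢ p3, p3⊥
      [Ax]  ⊢ p3, p3⊥
    [⅋]  ⊢ p3, (p3 ⅋ (p3⊥ ⊗ p3⊥))
      [⊗]  ⊢ p3, p3, (p3⊥ ⊗ p3⊥)
        [Ax]  ⊢ p3, p3⊥
        [Ax]  ⊢ p3, p3⊥
  [⅋]  ⊢ (p3⊥ ⅋ p3)
    [Ax]  ⊢ p3, p3⊥

Result: YES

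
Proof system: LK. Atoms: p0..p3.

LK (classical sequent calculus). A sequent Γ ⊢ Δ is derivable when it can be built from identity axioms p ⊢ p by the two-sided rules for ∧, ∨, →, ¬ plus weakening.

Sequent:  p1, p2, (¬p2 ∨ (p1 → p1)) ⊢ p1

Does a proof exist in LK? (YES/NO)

Derivation trace:
[∨L] p1, p2, (¬p2 ∨ (p1 → p1)) ⊢ p1
  [¬L] p2, ¬p2 ⊢ 
    [Ax] p2 ⊢ p2
  [→L] p1, (p1 → p1) ⊢ p1
    [Ax] p1 ⊢ p1
    [Ax] p1 ⊢ p1

Result: YES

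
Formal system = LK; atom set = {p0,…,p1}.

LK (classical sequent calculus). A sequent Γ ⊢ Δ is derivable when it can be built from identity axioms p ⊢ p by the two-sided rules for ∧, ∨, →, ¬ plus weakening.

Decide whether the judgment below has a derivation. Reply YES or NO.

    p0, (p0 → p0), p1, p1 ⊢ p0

Derivation (root first):
[WL] p0, (p0 → p0), p1, p1 ⊢ p0
  [WL] p0, (p0 → p0), p1 ⊢ p0
    [→L] p0, (p0 → p0) ⊢ p0
      [Ax] p0 ⊢ p0
      [Ax] p0 ⊢ p0

Result: YES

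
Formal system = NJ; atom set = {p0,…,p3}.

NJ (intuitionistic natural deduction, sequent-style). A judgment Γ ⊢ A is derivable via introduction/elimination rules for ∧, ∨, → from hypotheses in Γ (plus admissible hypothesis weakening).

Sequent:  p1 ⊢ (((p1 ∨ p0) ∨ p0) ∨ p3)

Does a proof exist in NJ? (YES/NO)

Derivation trace:
[∨I₁] p1 ⊢ (((p1 ∨ p0) ∨ p0) ∨ p3)
  [∨I₁] p1 ⊢ ((p1 ∨ p0) ∨ p0)
    [∨I₁] p1 ⊢ (p1 ∨ p0)
      [Ax] p1 ⊢ p1

Result: YES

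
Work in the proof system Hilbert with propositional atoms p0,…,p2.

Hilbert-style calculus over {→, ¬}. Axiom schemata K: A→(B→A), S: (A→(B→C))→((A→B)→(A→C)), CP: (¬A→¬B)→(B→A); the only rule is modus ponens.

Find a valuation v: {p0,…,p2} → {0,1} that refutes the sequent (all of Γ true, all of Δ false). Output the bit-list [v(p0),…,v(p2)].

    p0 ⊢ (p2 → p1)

Enumerate valuations to refute Γ ⊢ Δ:
  v=000: Γ:[p0=F] Δ:[(p2 → p1)=T] refutes=False
  v=001: Γ:[p0=F] Δ:[(p2 → p1)=F] refutes=False
  v=010: Γ:[p0=F] Δ:[(p2 → p1)=T] refutes=False
  v=011: Γ:[p0=F] Δ:[(p2 → p1)=T] refutes=False
  v=100: Γ:[p0=T] Δ:[(p2 → p1)=T] refutes=False
  v=101: Γ:[p0=T] Δ:[(p2 → p1)=F] refutes=True  ← countermodel

Result: [1, 0, 1]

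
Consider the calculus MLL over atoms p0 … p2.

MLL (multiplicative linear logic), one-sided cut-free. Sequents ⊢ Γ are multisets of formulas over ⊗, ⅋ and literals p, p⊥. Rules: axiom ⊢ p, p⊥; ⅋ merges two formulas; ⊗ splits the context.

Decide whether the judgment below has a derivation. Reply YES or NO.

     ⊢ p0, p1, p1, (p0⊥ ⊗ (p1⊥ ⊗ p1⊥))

Proof tree:
[⊗]  ⊢ p0, p1, p1, (p0⊥ ⊗ (p1⊥ ⊗ p1⊥))
  [Ax]  ⊢ p0, p0⊥
  [⊗]  ⊢ p1, p1, (p1⊥ ⊗ p1⊥)
    [Ax]  ⊢ p1, p1⊥
    [Ax]  ⊢ p1, p1⊥

Result: YES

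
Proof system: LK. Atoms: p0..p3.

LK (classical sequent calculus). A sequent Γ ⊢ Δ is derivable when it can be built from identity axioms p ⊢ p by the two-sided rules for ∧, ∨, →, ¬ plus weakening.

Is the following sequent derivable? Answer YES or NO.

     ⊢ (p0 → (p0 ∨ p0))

Proof tree:
[→R]  ⊢ (p0 → (p0 ∨ p0))
  [∨R] p0 ⊢ (p0 ∨ p0)
    [WR] p0 ⊢ p0, p0
      [Ax] p0 ⊢ p0

Result: YES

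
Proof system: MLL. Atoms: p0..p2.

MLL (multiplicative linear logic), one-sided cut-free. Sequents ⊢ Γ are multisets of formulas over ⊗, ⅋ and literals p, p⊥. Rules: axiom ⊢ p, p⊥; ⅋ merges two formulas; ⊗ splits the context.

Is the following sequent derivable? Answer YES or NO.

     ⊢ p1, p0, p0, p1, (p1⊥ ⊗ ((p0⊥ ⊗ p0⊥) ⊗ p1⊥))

Derivation (root first):
[⊗]  ⊢ p1, p0, p0, p1, (p1⊥ ⊗ ((p0⊥ ⊗ p0⊥) ⊗ p1⊥))
  [Ax]  ⊢ p1, p1⊥
  [⊗]  ⊢ p0, p0, p1, ((p0⊥ ⊗ p0⊥) ⊗ p1⊥)
    [⊗]  ⊢ p0, p0, (p0⊥ ⊗ p0⊥)
      [Ax]  ⊢ p0, p0⊥
      [Ax]  ⊢ p0, p0⊥
    [Ax]  ⊢ p1, p1⊥

Result: YES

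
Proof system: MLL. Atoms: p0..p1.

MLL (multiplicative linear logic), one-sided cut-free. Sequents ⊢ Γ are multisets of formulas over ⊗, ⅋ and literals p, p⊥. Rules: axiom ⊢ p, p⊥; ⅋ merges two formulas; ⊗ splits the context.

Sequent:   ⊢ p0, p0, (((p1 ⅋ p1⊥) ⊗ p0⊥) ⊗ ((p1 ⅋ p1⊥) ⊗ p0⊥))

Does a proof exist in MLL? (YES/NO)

Proof tree:
[⊗]  ⊢ p0, p0, (((p1 ⅋ p1⊥) ⊗ p0⊥) ⊗ ((p1 ⅋ p1⊥) ⊗ p0⊥))
  [⊗]  ⊢ p0, ((p1 ⅋ p1⊥) ⊗ p0⊥)
    [⅋]  ⊢ (p1 ⅋ p1⊥)
      [Ax]  ⊢ p1, p1⊥
    [Ax]  ⊢ p0, p0⊥
  [⊗]  ⊢ p0, ((p1 ⅋ p1⊥) ⊗ p0⊥)
    [⅋]  ⊢ (p1 ⅋ p1⊥)
      [Ax]  ⊢ p1, p1⊥
    [Ax]  ⊢ p0, p0⊥

Result: YES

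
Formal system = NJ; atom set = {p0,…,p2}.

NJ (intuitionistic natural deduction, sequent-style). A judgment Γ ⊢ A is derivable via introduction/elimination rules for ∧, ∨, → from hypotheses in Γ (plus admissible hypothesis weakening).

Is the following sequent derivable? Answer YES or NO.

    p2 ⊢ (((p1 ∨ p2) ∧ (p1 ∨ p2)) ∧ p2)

Proof tree:
[∧I] p2 ⊢ (((p1 ∨ p2) ∧ (p1 ∨ p2)) ∧ p2)
  [∧I] p2 ⊢ ((p1 ∨ p2) ∧ (p1 ∨ p2))
    [∨I₂] p2 ⊢ (p1 ∨ p2)
      [Ax] p2 ⊢ p2
    [∨I₂] p2 ⊢ (p1 ∨ p2)
      [Ax] p2 ⊢ p2
  [Ax] p2 ⊢ p2

Result: YES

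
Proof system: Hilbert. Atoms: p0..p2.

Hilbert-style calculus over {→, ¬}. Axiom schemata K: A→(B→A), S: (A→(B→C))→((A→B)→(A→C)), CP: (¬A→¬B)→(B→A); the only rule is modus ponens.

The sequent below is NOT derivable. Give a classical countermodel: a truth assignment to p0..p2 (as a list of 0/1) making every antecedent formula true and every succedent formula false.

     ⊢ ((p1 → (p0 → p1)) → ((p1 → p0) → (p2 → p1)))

Truth-table refutation:
  v=000: Γ:[] Δ:[((p1 → (p0 → p1)) → ((p1 → p0) → (p2 → p1)))=T] refutes=False
  v=001: Γ:[] Δ:[((p1 → (p0 → p1)) → ((p1 → p0) → (p2 → p1)))=F] refutes=True  ← countermodel

Result: [0, 0, 1]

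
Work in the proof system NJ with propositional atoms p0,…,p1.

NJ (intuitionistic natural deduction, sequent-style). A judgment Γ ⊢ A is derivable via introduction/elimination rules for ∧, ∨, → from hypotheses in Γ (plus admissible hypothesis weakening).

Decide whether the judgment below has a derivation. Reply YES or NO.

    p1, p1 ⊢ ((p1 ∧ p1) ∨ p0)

Proof tree:
[Wk] p1, p1 ⊢ ((p1 ∧ p1) ∨ p0)
  [∨I₁] p1 ⊢ ((p1 ∧ p1) ∨ p0)
    [∧I] p1 ⊢ (p1 ∧ p1)
      [Ax] p1 ⊢ p1
      [Ax] p1 ⊢ p1

Result: YES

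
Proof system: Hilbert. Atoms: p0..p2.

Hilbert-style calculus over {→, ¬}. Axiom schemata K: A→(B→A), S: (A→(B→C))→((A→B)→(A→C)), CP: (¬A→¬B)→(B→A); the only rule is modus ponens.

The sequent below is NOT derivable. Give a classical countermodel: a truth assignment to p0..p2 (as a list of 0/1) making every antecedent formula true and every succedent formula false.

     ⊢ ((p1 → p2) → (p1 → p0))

Truth-table refutation:
  v=000: Γ:[] Δ:[((p1 → p2) → (p1 → p0))=T] refutes=False
  v=001: Γ:[] Δ:[((p1 → p2) → (p1 → p0))=T] refutes=False
  v=010: Γ:[] Δ:[((p1 → p2) → (p1 → p0))=T] refutes=False
  v=011: Γ:[] Δ:[((p1 → p2) → (p1 → p0))=F] refutes=True  ← countermodel

Result: [0, 1, 1]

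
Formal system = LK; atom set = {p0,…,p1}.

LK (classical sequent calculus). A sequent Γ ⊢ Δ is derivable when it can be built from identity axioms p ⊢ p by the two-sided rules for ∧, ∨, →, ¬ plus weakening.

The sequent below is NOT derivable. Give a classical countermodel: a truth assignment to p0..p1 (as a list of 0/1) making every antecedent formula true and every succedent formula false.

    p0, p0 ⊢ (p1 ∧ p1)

Truth-table refutation:
  v=00: Γ:[p0=F, p0=F] Δ:[(p1 ∧ p1)=F] refutes=False
  v=01: Γ:[p0=F, p0=F] Δ:[(p1 ∧ p1)=T] refutes=False
  v=10: Γ:[p0=T, p0=T] Δ:[(p1 ∧ p1)=F] refutes=True  ← countermodel

Result: [1, 0]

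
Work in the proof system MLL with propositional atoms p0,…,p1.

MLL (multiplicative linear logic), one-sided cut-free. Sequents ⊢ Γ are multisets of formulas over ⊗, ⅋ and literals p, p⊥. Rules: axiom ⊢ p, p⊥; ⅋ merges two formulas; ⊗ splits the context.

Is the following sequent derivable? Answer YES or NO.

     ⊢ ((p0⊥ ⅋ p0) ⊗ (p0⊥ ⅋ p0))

Proof tree:
[⊗]  ⊢ ((p0⊥ ⅋ p0) ⊗ (p0⊥ ⅋ p0))
  [⅋]  ⊢ (p0⊥ ⅋ p0)
    [Ax]  ⊢ p0, p0⊥
  [⅋]  ⊢ (p0⊥ ⅋ p0)
    [Ax]  ⊢ p0, p0⊥

Result: YES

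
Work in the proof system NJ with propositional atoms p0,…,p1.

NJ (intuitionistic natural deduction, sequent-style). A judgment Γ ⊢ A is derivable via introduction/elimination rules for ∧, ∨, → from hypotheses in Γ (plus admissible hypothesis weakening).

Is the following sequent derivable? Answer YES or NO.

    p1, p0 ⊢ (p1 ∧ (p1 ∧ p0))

Proof tree:
[∧I] p1, p0 ⊢ (p1 ∧ (p1 ∧ p0))
  [Wk] p1, p0, p0 ⊢ p1
    [Wk] p1, p0 ⊢ p1
      [Ax] p1 ⊢ p1
  [∧I] p1, p0 ⊢ (p1 ∧ p0)
    [Ax] p1 ⊢ p1
    [Ax] p0 ⊢ p0

Result: YES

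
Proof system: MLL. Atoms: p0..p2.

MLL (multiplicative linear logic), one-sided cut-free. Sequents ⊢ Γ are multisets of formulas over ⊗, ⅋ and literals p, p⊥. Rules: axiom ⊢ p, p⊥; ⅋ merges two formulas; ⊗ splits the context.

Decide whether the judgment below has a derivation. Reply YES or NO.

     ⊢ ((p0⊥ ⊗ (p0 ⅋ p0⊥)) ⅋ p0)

Derivation trace:
[⅋]  ⊢ ((p0⊥ ⊗ (p0 ⅋ p0⊥)) ⅋ p0)
  [⊗]  ⊢ p0, (p0⊥ ⊗ (p0 ⅋ p0⊥))
    [Ax]  ⊢ p0, p0⊥
    [⅋]  ⊢ (p0 ⅋ p0⊥)
      [Ax]  ⊢ p0, p0⊥

Result: YES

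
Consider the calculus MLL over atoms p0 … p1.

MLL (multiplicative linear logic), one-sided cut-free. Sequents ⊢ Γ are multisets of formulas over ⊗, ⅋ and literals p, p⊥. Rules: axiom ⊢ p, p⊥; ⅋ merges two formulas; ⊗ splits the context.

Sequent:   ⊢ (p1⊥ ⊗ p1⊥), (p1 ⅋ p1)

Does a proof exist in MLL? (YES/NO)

Proof tree:
[⅋]  ⊢ (p1⊥ ⊗ p1⊥), (p1 ⅋ p1)
  [⊗]  ⊢ p1, p1, (p1⊥ ⊗ p1⊥)
    [Ax]  ⊢ p1, p1⊥
    [Ax]  ⊢ p1, p1⊥

Result: YES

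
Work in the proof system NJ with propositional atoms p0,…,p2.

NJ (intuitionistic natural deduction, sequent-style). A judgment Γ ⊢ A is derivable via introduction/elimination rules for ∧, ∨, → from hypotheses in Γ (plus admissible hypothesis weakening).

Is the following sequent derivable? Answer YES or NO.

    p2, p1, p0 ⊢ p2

Proof tree:
[Wk] p2, p1, p0 ⊢ p2
  [Wk] p2, p1 ⊢ p2
    [Ax] p2 ⊢ p2

Result: YES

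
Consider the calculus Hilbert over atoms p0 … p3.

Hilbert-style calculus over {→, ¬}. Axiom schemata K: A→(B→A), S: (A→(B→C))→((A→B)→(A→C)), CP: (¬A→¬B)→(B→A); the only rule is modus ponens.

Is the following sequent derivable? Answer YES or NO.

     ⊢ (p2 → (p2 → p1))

Enumerate valuations to refute Γ ⊢ Δ:
  v=0000: Γ:[] Δ:[(p2 → (p2 → p1))=T] refutes=False
  v=0001: Γ:[] Δ:[(p2 → (p2 → p1))=T] refutes=False
  v=0010: Γ:[] Δ:[(p2 → (p2 → p1))=F] refutes=True  ← countermodel

Result: NO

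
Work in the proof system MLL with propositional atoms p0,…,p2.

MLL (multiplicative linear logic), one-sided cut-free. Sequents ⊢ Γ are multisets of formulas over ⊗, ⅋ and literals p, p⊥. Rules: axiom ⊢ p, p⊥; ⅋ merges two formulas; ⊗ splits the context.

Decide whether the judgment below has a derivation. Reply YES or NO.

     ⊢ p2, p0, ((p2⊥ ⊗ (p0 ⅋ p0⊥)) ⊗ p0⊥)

Derivation trace:
[⊗]  ⊢ p2, p0, ((p2⊥ ⊗ (p0 ⅋ p0⊥)) ⊗ p0⊥)
  [⊗]  ⊢ p2, (p2⊥ ⊗ (p0 ⅋ p0⊥))
    [Ax]  ⊢ p2, p2⊥
    [⅋]  ⊢ (p0 ⅋ p0⊥)
      [Ax]  ⊢ p0, p0⊥
  [Ax]  ⊢ p0, p0⊥

Result: YES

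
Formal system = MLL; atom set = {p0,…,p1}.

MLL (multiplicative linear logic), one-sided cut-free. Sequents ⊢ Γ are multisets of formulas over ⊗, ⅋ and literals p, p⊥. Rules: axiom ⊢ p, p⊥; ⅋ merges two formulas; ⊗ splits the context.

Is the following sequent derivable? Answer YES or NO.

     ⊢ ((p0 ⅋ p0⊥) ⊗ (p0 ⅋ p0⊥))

Proof tree:
[⊗]  ⊢ ((p0 ⅋ p0⊥) ⊗ (p0 ⅋ p0⊥))
  [⅋]  ⊢ (p0 ⅋ p0⊥)
    [Ax]  ⊢ p0, p0⊥
  [⅋]  ⊢ (p0 ⅋ p0⊥)
    [Ax]  ⊢ p0, p0⊥

Result: YES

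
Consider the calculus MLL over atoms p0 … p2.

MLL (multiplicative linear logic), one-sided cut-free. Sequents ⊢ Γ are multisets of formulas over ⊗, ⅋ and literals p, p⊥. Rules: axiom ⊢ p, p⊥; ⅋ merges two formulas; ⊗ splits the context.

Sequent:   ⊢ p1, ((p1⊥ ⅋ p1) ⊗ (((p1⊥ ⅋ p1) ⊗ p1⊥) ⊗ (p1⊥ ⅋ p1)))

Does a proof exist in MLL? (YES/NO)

Proof tree:
[⊗]  ⊢ p1, ((p1⊥ ⅋ p1) ⊗ (((p1⊥ ⅋ p1) ⊗ p1⊥) ⊗ (p1⊥ ⅋ p1)))
  [⅋]  ⊢ (p1⊥ ⅋ p1)
    [Ax]  ⊢ p1, p1⊥
  [⊗]  ⊢ p1, (((p1⊥ ⅋ p1) ⊗ p1⊥) ⊗ (p1⊥ ⅋ p1))
    [⊗]  ⊢ p1, ((p1⊥ ⅋ p1) ⊗ p1⊥)
      [⅋]  ⊢ (p1⊥ ⅋ p1)
        [Ax]  ⊢ p1, p1⊥
      [Ax]  ⊢ p1, p1⊥
    [⅋]  ⊢ (p1⊥ ⅋ p1)
      [Ax]  ⊢ p1, p1⊥

Result: YES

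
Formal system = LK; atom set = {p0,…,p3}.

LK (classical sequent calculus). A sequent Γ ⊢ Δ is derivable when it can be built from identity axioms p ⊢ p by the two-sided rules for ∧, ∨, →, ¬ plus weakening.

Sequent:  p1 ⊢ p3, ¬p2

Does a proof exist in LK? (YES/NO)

Search for a countermodel by truth-table:
  v=0000: Γ:[p1=F] Δ:[p3=F, ¬p2=T] refutes=False
  v=0001: Γ:[p1=F] Δ:[p3=T, ¬p2=T] refutes=False
  v=0010: Γ:[p1=F] Δ:[p3=F, ¬p2=F] refutes=False
  v=0011: Γ:[p1=F] Δ:[p3=T, ¬p2=F] refutes=False
  v=0100: Γ:[p1=T] Δ:[p3=F, ¬p2=T] refutes=False
  v=0101: Γ:[p1=T] Δ:[p3=T, ¬p2=T] refutes=False
  v=0110: Γ:[p1=T] Δ:[p3=F, ¬p2=F] refutes=True  ← countermodel

Result: NO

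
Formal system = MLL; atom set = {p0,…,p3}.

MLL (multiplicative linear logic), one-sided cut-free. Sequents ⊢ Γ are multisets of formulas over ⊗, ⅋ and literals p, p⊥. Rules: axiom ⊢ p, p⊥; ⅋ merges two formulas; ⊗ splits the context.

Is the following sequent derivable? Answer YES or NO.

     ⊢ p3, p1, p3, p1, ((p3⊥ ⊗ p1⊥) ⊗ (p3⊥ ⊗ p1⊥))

Derivation (root first):
[⊗]  ⊢ p3, p1, p3, p1, ((p3⊥ ⊗ p1⊥) ⊗ (p3⊥ ⊗ p1⊥))
  [⊗]  ⊢ p3, p1, (p3⊥ ⊗ p1⊥)
    [Ax]  ⊢ p3, p3⊥
    [Ax]  ⊢ p1, p1⊥
  [⊗]  ⊢ p3, p1, (p3⊥ ⊗ p1⊥)
    [Ax]  ⊢ p3, p3⊥
    [Ax]  ⊢ p1, p1⊥

Result: YES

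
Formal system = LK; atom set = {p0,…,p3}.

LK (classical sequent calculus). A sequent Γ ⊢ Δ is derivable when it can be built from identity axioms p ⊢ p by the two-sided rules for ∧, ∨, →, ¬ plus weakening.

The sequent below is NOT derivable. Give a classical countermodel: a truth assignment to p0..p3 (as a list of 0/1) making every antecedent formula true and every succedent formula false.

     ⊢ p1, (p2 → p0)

Truth-table refutation:
  v=0000: Γ:[] Δ:[p1=F, (p2 → p0)=T] refutes=False
  v=0001: Γ:[] Δ:[p1=F, (p2 → p0)=T] refutes=False
  v=0010: Γ:[] Δ:[p1=F, (p2 → p0)=F] refutes=True  ← countermodel

Result: [0, 0, 1, 0]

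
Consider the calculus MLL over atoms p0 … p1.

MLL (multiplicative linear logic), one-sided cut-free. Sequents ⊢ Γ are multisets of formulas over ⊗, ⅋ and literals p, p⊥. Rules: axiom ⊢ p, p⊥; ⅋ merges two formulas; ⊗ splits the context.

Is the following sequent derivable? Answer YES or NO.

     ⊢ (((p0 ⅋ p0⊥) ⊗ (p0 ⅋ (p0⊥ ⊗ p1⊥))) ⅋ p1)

Derivation trace:
[⅋]  ⊢ (((p0 ⅋ p0⊥) ⊗ (p0 ⅋ (p0⊥ ⊗ p1⊥))) ⅋ p1)
  [⊗]  ⊢ p1, ((p0 ⅋ p0⊥) ⊗ (p0 ⅋ (p0⊥ ⊗ p1⊥)))
    [⅋]  ⊢ (p0 ⅋ p0⊥)
      [Ax]  ⊢ p0, p0⊥
    [⅋]  ⊢ p1, (p0 ⅋ (p0⊥ ⊗ p1⊥))
      [⊗]  ⊢ p0, p1, (p0⊥ ⊗ p1⊥)
        [Ax]  ⊢ p0, p0⊥
        [Ax]  ⊢ p1, p1⊥

Result: YES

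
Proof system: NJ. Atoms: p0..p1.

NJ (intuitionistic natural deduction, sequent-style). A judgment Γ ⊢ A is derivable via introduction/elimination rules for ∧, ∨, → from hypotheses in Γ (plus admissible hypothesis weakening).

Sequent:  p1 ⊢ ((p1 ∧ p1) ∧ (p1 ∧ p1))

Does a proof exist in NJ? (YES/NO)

Derivation (root first):
[∧I] p1 ⊢ ((p1 ∧ p1) ∧ (p1 ∧ p1))
  [∧I] p1 ⊢ (p1 ∧ p1)
    [Ax] p1 ⊢ p1
    [Ax] p1 ⊢ p1
  [∧I] p1 ⊢ (p1 ∧ p1)
    [Ax] p1 ⊢ p1
    [Ax] p1 ⊢ p1

Result: YES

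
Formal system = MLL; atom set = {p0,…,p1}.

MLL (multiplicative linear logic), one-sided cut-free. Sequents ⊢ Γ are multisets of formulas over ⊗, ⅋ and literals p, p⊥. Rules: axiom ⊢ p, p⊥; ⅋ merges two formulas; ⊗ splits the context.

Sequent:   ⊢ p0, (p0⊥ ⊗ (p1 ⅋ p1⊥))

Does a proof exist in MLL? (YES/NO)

Derivation trace:
[⊗]  ⊢ p0, (p0⊥ ⊗ (p1 ⅋ p1⊥))
  [Ax]  ⊢ p0, p0⊥
  [⅋]  ⊢ (p1 ⅋ p1⊥)
    [Ax]  ⊢ p1, p1⊥

Result: YES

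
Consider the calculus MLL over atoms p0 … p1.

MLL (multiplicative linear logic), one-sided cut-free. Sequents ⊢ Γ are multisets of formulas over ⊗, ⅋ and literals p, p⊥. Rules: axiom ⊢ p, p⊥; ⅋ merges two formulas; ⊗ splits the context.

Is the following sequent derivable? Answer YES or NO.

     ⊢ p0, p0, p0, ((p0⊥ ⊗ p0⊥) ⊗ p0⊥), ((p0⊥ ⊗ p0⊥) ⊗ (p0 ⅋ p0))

Derivation trace:
[⊗]  ⊢ p0, p0, p0, ((p0⊥ ⊗ p0⊥) ⊗ p0⊥), ((p0⊥ ⊗ p0⊥) ⊗ (p0 ⅋ p0))
  [⊗]  ⊢ p0, p0, (p0⊥ ⊗ p0⊥)
    [Ax]  ⊢ p0, p0⊥
    [Ax]  ⊢ p0, p0⊥
  [⅋]  ⊢ p0, ((p0⊥ ⊗ p0⊥) ⊗ p0⊥), (p0 ⅋ p0)
    [⊗]  ⊢ p0, p0, p0, ((p0⊥ ⊗ p0⊥) ⊗ p0⊥)
      [⊗]  ⊢ p0, p0, (p0⊥ ⊗ p0⊥)
        [Ax]  ⊢ p0, p0⊥
        [Ax]  ⊢ p0, p0⊥
      [Ax]  ⊢ p0, p0⊥

Result: YES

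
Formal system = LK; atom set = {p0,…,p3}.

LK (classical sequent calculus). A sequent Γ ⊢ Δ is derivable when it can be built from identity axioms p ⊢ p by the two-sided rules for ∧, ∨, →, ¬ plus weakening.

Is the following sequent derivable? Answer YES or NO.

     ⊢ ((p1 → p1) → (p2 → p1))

Enumerate valuations to refute Γ ⊢ Δ:
  v=0000: Γ:[] Δ:[((p1 → p1) → (p2 → p1))=T] refutes=False
  v=0001: Γ:[] Δ:[((p1 → p1) → (p2 → p1))=T] refutes=False
  v=0010: Γ:[] Δ:[((p1 → p1) → (p2 → p1))=F] refutes=True  ← countermodel

Result: NO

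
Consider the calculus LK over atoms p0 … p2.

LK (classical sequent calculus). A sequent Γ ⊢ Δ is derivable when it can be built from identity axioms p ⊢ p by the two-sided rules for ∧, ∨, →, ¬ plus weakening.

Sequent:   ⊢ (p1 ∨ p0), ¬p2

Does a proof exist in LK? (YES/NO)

Search for a countermodel by truth-table:
  v=000: Γ:[] Δ:[(p1 ∨ p0)=F, ¬p2=T] refutes=False
  v=001: Γ:[] Δ:[(p1 ∨ p0)=F, ¬p2=F] refutes=True  ← countermodel

Result: NO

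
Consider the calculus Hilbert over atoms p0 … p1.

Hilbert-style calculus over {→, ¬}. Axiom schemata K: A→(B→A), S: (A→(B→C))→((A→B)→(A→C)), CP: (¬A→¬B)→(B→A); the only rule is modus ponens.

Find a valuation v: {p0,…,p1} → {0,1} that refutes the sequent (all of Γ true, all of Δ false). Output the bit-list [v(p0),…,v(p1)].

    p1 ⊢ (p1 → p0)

Search for a countermodel by truth-table:
  v=00: Γ:[p1=F] Δ:[(p1 → p0)=T] refutes=False
  v=01: Γ:[p1=T] Δ:[(p1 → p0)=F] refutes=True  ← countermodel

Result: [0, 1]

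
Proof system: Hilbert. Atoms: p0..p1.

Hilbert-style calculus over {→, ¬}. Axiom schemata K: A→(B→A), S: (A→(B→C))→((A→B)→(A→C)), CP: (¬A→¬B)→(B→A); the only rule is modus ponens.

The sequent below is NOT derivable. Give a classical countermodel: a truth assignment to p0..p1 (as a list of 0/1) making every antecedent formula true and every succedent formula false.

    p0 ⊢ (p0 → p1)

Search for a countermodel by truth-table:
  v=00: Γ:[p0=F] Δ:[(p0 → p1)=T] refutes=False
  v=01: Γ:[p0=F] Δ:[(p0 → p1)=T] refutes=False
  v=10: Γ:[p0=T] Δ:[(p0 → p1)=F] refutes=True  ← countermodel

Result: [1, 0]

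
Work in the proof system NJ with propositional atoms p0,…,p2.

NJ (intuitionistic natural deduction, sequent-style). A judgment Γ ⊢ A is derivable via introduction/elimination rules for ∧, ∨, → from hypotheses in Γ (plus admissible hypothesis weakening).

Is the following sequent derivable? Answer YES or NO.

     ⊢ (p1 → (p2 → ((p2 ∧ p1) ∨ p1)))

Proof tree:
[→I]  ⊢ (p1 → (p2 → ((p2 ∧ p1) ∨ p1)))
  [→I] p1 ⊢ (p2 → ((p2 ∧ p1) ∨ p1))
    [∨I₁] p1, p2 ⊢ ((p2 ∧ p1) ∨ p1)
      [∧I] p1, p2 ⊢ (p2 ∧ p1)
        [Ax] p2 ⊢ p2
        [Ax] p1 ⊢ p1

Result: YES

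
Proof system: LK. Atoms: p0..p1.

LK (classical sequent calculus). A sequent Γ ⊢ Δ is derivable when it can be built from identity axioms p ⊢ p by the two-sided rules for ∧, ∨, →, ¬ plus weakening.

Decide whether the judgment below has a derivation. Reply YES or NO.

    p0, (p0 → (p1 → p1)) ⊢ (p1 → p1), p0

Proof tree:
[→L] p0, (p0 → (p1 → p1)) ⊢ (p1 → p1), p0
  [WR] p0 ⊢ p0, p0
    [Ax] p0 ⊢ p0
  [→R] (p1 → p1) ⊢ (p1 → p1)
    [→L] p1, (p1 → p1) ⊢ p1
      [Ax] p1 ⊢ p1
      [Ax] p1 ⊢ p1

Result: YES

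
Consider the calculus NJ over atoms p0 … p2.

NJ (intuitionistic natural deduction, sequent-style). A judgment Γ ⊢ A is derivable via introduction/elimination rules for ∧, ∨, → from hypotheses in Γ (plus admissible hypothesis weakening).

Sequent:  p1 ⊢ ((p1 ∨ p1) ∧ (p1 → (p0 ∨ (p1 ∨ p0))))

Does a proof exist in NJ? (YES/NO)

Derivation trace:
[∧I] p1 ⊢ ((p1 ∨ p1) ∧ (p1 → (p0 ∨ (p1 ∨ p0))))
  [∨I₂] p1 ⊢ (p1 ∨ p1)
    [Ax] p1 ⊢ p1
  [→I]  ⊢ (p1 → (p0 ∨ (p1 ∨ p0)))
    [∨I₂] p1 ⊢ (p0 ∨ (p1 ∨ p0))
      [∨I₁] p1 ⊢ (p1 ∨ p0)
        [Ax] p1 ⊢ p1

Result: YES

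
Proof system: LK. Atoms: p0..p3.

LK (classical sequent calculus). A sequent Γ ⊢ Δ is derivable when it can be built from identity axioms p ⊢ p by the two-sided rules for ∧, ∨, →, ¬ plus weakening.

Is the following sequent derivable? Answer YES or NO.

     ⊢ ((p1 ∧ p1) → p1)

Derivation (root first):
[→R]  ⊢ ((p1 ∧ p1) → p1)
  [∧L] (p1 ∧ p1) ⊢ p1
    [WL] p1, p1 ⊢ p1
      [Ax] p1 ⊢ p1

Result: YES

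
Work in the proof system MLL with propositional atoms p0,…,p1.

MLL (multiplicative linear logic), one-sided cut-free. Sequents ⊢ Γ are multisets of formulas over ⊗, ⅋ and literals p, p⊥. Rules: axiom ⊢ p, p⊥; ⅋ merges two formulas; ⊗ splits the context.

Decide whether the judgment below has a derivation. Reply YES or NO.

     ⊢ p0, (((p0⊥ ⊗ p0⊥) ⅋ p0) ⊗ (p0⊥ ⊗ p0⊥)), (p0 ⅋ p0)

Derivation (root first):
[⅋]  ⊢ p0, (((p0⊥ ⊗ p0⊥) ⅋ p0) ⊗ (p0⊥ ⊗ p0⊥)), (p0 ⅋ p0)
  [⊗]  ⊢ p0, p0, p0, (((p0⊥ ⊗ p0⊥) ⅋ p0) ⊗ (p0⊥ ⊗ p0⊥))
    [⅋]  ⊢ p0, ((p0⊥ ⊗ p0⊥) ⅋ p0)
      [⊗]  ⊢ p0, p0, (p0⊥ ⊗ p0⊥)
        [Ax]  ⊢ p0, p0⊥
        [Ax]  ⊢ p0, p0⊥
    [⊗]  ⊢ p0, p0, (p0⊥ ⊗ p0⊥)
      [Ax]  ⊢ p0, p0⊥
      [Ax]  ⊢ p0, p0⊥

Result: YES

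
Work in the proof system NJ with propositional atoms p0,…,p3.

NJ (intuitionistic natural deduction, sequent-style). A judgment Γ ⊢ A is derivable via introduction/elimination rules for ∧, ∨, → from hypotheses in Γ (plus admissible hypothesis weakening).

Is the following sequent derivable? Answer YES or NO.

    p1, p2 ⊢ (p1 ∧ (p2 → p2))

Proof tree:
[∧I] p1, p2 ⊢ (p1 ∧ (p2 → p2))
  [Wk] p1, p2 ⊢ p1
    [Ax] p1 ⊢ p1
  [→I]  ⊢ (p2 → p2)
    [Ax] p2 ⊢ p2

Result: YES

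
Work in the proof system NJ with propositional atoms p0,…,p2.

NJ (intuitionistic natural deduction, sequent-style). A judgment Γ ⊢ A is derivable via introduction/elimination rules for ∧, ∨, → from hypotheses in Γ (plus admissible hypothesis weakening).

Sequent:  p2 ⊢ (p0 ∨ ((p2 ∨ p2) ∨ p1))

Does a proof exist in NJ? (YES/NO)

Proof tree:
[∨I₂] p2 ⊢ (p0 ∨ ((p2 ∨ p2) ∨ p1))
  [∨I₁] p2 ⊢ ((p2 ∨ p2) ∨ p1)
    [∨I₁] p2 ⊢ (p2 ∨ p2)
      [Ax] p2 ⊢ p2

Result: YES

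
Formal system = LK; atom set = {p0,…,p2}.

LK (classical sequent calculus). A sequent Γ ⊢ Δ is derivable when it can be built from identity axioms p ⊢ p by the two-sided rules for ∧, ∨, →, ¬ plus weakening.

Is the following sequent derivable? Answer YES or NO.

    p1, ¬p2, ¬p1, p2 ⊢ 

Proof tree:
[WL] p1, ¬p2, ¬p1, p2 ⊢ 
  [¬L] p1, ¬p2, ¬p1 ⊢ 
    [¬L] p1, ¬p2 ⊢ p1
      [WR] p1 ⊢ p1, p2
        [Ax] p1 ⊢ p1

Result: YES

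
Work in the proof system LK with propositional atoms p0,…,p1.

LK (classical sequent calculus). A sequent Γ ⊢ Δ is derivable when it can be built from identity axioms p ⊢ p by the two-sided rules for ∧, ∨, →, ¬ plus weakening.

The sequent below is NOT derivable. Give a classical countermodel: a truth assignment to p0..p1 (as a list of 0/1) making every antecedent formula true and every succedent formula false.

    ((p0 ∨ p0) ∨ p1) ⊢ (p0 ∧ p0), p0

Enumerate valuations to refute Γ ⊢ Δ:
  v=00: Γ:[((p0 ∨ p0) ∨ p1)=F] Δ:[(p0 ∧ p0)=F, p0=F] refutes=False
  v=01: Γ:[((p0 ∨ p0) ∨ p1)=T] Δ:[(p0 ∧ p0)=F, p0=F] refutes=True  ← countermodel

Result: [0, 1]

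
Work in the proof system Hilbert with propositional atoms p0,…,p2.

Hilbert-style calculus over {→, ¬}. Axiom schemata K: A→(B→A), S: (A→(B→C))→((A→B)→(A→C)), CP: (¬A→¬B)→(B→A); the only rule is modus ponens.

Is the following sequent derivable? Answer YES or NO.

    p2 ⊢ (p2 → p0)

Search for a countermodel by truth-table:
  v=000: Γ:[p2=F] Δ:[(p2 → p0)=T] refutes=False
  v=001: Γ:[p2=T] Δ:[(p2 → p0)=F] refutes=True  ← countermodel

Result: NO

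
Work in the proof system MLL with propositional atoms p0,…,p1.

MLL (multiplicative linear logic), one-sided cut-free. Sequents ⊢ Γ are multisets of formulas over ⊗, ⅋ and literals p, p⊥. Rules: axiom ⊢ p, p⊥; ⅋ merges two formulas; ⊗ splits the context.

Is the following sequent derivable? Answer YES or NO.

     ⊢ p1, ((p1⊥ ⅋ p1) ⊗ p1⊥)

Derivation trace:
[⊗]  ⊢ p1, ((p1⊥ ⅋ p1) ⊗ p1⊥)
  [⅋]  ⊢ (p1⊥ ⅋ p1)
    [Ax]  ⊢ p1, p1⊥
  [Ax]  ⊢ p1, p1⊥

Result: YES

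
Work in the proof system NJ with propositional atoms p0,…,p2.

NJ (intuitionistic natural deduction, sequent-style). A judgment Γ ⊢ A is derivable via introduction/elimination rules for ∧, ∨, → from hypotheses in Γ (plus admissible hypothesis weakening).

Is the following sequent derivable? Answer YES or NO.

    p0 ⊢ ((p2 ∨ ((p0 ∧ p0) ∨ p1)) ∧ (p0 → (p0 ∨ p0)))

Derivation (root first):
[∧I] p0 ⊢ ((p2 ∨ ((p0 ∧ p0) ∨ p1)) ∧ (p0 → (p0 ∨ p0)))
  [∨I₂] p0 ⊢ (p2 ∨ ((p0 ∧ p0) ∨ p1))
    [∨I₁] p0 ⊢ ((p0 ∧ p0) ∨ p1)
      [∧I] p0 ⊢ (p0 ∧ p0)
        [Ax] p0 ⊢ p0
        [Ax] p0 ⊢ p0
  [→I]  ⊢ (p0 → (p0 ∨ p0))
    [∨I₁] p0 ⊢ (p0 ∨ p0)
      [Ax] p0 ⊢ p0

Result: YES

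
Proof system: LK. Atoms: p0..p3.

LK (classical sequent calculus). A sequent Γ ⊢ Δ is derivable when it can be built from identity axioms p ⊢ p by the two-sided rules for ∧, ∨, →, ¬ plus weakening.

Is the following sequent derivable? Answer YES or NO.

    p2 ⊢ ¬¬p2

Proof tree:
[¬R] p2 ⊢ ¬¬p2
  [¬L] p2, ¬p2 ⊢ 
    [Ax] p2 ⊢ p2

Result: YES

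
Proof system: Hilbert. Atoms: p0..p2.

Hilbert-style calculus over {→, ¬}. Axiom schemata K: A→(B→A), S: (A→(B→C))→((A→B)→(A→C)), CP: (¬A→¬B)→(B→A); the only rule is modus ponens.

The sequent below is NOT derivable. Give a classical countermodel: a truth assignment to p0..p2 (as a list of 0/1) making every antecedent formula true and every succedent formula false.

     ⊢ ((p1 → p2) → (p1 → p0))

Truth-table refutation:
  v=000: Γ:[] Δ:[((p1 → p2) → (p1 → p0))=T] refutes=False
  v=001: Γ:[] Δ:[((p1 → p2) → (p1 → p0))=T] refutes=False
  v=010: Γ:[] Δ:[((p1 → p2) → (p1 → p0))=T] refutes=False
  v=011: Γ:[] Δ:[((p1 → p2) → (p1 → p0))=F] refutes=True  ← countermodel

Result: [0, 1, 1]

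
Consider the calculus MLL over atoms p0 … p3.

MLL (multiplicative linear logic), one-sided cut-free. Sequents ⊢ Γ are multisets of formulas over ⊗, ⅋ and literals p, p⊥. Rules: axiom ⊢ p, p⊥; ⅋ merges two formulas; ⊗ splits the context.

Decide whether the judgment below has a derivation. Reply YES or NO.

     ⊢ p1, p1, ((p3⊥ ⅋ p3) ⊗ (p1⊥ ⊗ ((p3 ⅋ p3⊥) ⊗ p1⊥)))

Proof tree:
[⊗]  ⊢ p1, p1, ((p3⊥ ⅋ p3) ⊗ (p1⊥ ⊗ ((p3 ⅋ p3⊥) ⊗ p1⊥)))
  [⅋]  ⊢ (p3⊥ ⅋ p3)
    [Ax]  ⊢ p3, p3⊥
  [⊗]  ⊢ p1, p1, (p1⊥ ⊗ ((p3 ⅋ p3⊥) ⊗ p1⊥))
    [Ax]  ⊢ p1, p1⊥
    [⊗]  ⊢ p1, ((p3 ⅋ p3⊥) ⊗ p1⊥)
      [⅋]  ⊢ (p3 ⅋ p3⊥)
        [Ax]  ⊢ p3, p3⊥
      [Ax]  ⊢ p1, p1⊥

Result: YES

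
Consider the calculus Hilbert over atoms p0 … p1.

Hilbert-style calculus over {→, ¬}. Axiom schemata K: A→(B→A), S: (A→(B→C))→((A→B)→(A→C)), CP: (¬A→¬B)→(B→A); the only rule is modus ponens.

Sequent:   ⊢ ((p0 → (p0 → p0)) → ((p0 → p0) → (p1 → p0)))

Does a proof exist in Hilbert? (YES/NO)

Truth-table refutation:
  v=00: Γ:[] Δ:[((p0 → (p0 → p0)) → ((p0 → p0) → (p1 → p0)))=T] refutes=False
  v=01: Γ:[] Δ:[((p0 → (p0 → p0)) → ((p0 → p0) → (p1 → p0)))=F] refutes=True  ← countermodel

Result: NO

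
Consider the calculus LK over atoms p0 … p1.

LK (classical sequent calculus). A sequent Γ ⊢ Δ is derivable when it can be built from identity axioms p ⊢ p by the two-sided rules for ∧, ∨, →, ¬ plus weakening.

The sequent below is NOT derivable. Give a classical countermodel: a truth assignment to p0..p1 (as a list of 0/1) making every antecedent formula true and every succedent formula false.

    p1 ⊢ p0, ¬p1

Truth-table refutation:
  v=00: Γ:[p1=F] Δ:[p0=F, ¬p1=T] refutes=False
  v=01: Γ:[p1=T] Δ:[p0=F, ¬p1=F] refutes=True  ← countermodel

Result: [0, 1]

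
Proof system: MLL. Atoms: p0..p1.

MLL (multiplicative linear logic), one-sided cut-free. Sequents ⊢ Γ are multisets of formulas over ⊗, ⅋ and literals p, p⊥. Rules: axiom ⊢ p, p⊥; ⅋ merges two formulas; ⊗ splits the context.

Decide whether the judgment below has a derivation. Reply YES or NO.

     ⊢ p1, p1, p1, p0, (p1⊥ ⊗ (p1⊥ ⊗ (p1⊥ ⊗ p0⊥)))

Derivation trace:
[⊗]  ⊢ p1, p1, p1, p0, (p1⊥ ⊗ (p1⊥ ⊗ (p1⊥ ⊗ p0⊥)))
  [Ax]  ⊢ p1, p1⊥
  [⊗]  ⊢ p1, p1, p0, (p1⊥ ⊗ (p1⊥ ⊗ p0⊥))
    [Ax]  ⊢ p1, p1⊥
    [⊗]  ⊢ p1, p0, (p1⊥ ⊗ p0⊥)
      [Ax]  ⊢ p1, p1⊥
      [Ax]  ⊢ p0, p0⊥

Result: YES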